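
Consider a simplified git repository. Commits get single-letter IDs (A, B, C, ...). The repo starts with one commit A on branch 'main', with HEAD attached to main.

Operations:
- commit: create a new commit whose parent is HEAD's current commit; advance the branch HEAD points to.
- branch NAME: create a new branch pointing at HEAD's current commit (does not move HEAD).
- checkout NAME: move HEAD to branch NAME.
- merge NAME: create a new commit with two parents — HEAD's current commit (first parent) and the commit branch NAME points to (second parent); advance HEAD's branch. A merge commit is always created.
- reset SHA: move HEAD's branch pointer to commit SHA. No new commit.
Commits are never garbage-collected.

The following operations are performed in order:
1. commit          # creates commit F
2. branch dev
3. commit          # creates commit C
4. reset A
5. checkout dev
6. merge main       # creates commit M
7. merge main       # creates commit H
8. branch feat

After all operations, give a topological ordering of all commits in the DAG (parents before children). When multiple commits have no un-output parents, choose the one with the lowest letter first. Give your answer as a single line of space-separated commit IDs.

After op 1 (commit): HEAD=main@F [main=F]
After op 2 (branch): HEAD=main@F [dev=F main=F]
After op 3 (commit): HEAD=main@C [dev=F main=C]
After op 4 (reset): HEAD=main@A [dev=F main=A]
After op 5 (checkout): HEAD=dev@F [dev=F main=A]
After op 6 (merge): HEAD=dev@M [dev=M main=A]
After op 7 (merge): HEAD=dev@H [dev=H main=A]
After op 8 (branch): HEAD=dev@H [dev=H feat=H main=A]
commit A: parents=[]
commit C: parents=['F']
commit F: parents=['A']
commit H: parents=['M', 'A']
commit M: parents=['F', 'A']

Answer: A F C M H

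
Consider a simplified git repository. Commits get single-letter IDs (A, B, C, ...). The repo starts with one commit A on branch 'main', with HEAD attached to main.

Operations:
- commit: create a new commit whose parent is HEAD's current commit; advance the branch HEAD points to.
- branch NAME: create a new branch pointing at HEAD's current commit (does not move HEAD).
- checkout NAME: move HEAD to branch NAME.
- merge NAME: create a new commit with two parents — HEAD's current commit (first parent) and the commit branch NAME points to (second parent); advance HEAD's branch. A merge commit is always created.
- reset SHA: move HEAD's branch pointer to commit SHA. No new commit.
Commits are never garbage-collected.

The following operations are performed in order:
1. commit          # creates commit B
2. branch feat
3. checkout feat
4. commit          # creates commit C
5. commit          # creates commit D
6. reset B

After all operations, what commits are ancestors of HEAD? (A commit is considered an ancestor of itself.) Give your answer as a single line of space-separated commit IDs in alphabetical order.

After op 1 (commit): HEAD=main@B [main=B]
After op 2 (branch): HEAD=main@B [feat=B main=B]
After op 3 (checkout): HEAD=feat@B [feat=B main=B]
After op 4 (commit): HEAD=feat@C [feat=C main=B]
After op 5 (commit): HEAD=feat@D [feat=D main=B]
After op 6 (reset): HEAD=feat@B [feat=B main=B]

Answer: A B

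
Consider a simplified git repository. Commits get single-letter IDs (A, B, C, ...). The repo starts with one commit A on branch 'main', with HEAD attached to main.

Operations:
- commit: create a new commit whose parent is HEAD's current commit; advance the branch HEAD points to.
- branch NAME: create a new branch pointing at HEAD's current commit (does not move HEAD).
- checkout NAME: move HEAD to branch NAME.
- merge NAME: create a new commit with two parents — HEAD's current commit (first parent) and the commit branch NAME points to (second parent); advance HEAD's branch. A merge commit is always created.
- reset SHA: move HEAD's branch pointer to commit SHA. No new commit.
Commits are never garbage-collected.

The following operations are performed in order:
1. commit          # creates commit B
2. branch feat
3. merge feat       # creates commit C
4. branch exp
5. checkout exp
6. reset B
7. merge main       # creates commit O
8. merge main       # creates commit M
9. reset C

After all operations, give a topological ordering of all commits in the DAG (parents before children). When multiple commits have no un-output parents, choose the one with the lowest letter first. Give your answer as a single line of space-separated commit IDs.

After op 1 (commit): HEAD=main@B [main=B]
After op 2 (branch): HEAD=main@B [feat=B main=B]
After op 3 (merge): HEAD=main@C [feat=B main=C]
After op 4 (branch): HEAD=main@C [exp=C feat=B main=C]
After op 5 (checkout): HEAD=exp@C [exp=C feat=B main=C]
After op 6 (reset): HEAD=exp@B [exp=B feat=B main=C]
After op 7 (merge): HEAD=exp@O [exp=O feat=B main=C]
After op 8 (merge): HEAD=exp@M [exp=M feat=B main=C]
After op 9 (reset): HEAD=exp@C [exp=C feat=B main=C]
commit A: parents=[]
commit B: parents=['A']
commit C: parents=['B', 'B']
commit M: parents=['O', 'C']
commit O: parents=['B', 'C']

Answer: A B C O M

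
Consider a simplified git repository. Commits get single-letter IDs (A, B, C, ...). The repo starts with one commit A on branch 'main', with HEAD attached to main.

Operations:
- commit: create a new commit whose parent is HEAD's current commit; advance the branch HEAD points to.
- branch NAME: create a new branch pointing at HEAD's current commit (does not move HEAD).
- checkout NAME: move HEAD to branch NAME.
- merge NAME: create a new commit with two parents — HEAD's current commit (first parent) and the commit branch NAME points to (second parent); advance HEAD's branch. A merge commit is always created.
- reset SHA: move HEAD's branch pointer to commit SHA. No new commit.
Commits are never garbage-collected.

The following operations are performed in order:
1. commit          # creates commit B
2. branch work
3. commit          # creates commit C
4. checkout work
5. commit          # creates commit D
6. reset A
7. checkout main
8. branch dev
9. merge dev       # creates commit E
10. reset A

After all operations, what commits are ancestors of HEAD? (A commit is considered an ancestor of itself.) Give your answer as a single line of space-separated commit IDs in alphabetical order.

After op 1 (commit): HEAD=main@B [main=B]
After op 2 (branch): HEAD=main@B [main=B work=B]
After op 3 (commit): HEAD=main@C [main=C work=B]
After op 4 (checkout): HEAD=work@B [main=C work=B]
After op 5 (commit): HEAD=work@D [main=C work=D]
After op 6 (reset): HEAD=work@A [main=C work=A]
After op 7 (checkout): HEAD=main@C [main=C work=A]
After op 8 (branch): HEAD=main@C [dev=C main=C work=A]
After op 9 (merge): HEAD=main@E [dev=C main=E work=A]
After op 10 (reset): HEAD=main@A [dev=C main=A work=A]

Answer: A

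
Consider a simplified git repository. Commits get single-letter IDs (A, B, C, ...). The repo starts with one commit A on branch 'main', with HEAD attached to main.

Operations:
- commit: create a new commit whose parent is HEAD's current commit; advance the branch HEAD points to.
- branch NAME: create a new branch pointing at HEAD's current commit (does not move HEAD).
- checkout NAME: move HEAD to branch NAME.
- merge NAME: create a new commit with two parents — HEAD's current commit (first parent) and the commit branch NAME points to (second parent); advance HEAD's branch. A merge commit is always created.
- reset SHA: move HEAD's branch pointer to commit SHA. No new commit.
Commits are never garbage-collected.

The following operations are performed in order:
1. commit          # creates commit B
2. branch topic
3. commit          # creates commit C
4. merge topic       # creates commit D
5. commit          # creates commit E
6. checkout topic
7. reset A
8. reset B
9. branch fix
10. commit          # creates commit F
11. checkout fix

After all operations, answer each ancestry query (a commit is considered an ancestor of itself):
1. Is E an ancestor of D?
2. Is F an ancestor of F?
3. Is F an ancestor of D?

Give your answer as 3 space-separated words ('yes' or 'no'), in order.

Answer: no yes no

Derivation:
After op 1 (commit): HEAD=main@B [main=B]
After op 2 (branch): HEAD=main@B [main=B topic=B]
After op 3 (commit): HEAD=main@C [main=C topic=B]
After op 4 (merge): HEAD=main@D [main=D topic=B]
After op 5 (commit): HEAD=main@E [main=E topic=B]
After op 6 (checkout): HEAD=topic@B [main=E topic=B]
After op 7 (reset): HEAD=topic@A [main=E topic=A]
After op 8 (reset): HEAD=topic@B [main=E topic=B]
After op 9 (branch): HEAD=topic@B [fix=B main=E topic=B]
After op 10 (commit): HEAD=topic@F [fix=B main=E topic=F]
After op 11 (checkout): HEAD=fix@B [fix=B main=E topic=F]
ancestors(D) = {A,B,C,D}; E in? no
ancestors(F) = {A,B,F}; F in? yes
ancestors(D) = {A,B,C,D}; F in? no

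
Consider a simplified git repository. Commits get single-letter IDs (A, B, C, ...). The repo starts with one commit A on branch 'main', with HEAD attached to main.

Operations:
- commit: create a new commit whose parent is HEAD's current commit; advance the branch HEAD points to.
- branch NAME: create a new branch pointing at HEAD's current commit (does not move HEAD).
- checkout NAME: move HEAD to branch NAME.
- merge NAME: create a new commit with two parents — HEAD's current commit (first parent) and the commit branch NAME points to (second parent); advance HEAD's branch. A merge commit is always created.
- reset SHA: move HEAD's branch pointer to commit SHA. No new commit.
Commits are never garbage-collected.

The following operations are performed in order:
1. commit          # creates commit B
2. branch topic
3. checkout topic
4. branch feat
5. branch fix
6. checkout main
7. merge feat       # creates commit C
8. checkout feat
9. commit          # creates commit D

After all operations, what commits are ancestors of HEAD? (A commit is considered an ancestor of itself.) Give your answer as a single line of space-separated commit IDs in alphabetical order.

After op 1 (commit): HEAD=main@B [main=B]
After op 2 (branch): HEAD=main@B [main=B topic=B]
After op 3 (checkout): HEAD=topic@B [main=B topic=B]
After op 4 (branch): HEAD=topic@B [feat=B main=B topic=B]
After op 5 (branch): HEAD=topic@B [feat=B fix=B main=B topic=B]
After op 6 (checkout): HEAD=main@B [feat=B fix=B main=B topic=B]
After op 7 (merge): HEAD=main@C [feat=B fix=B main=C topic=B]
After op 8 (checkout): HEAD=feat@B [feat=B fix=B main=C topic=B]
After op 9 (commit): HEAD=feat@D [feat=D fix=B main=C topic=B]

Answer: A B D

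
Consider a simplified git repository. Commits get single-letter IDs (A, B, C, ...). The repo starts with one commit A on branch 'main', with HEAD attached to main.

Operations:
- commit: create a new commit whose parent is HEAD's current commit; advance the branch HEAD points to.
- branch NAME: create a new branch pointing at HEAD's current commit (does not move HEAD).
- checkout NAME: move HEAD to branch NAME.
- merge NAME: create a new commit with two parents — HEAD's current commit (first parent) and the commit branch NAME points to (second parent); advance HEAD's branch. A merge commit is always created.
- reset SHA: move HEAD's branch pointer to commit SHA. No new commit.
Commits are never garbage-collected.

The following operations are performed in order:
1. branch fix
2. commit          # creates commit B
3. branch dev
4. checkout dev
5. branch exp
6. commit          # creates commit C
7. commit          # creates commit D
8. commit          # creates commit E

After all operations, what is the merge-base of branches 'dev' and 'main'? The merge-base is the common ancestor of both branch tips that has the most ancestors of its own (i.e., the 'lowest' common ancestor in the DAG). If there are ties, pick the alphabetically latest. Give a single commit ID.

After op 1 (branch): HEAD=main@A [fix=A main=A]
After op 2 (commit): HEAD=main@B [fix=A main=B]
After op 3 (branch): HEAD=main@B [dev=B fix=A main=B]
After op 4 (checkout): HEAD=dev@B [dev=B fix=A main=B]
After op 5 (branch): HEAD=dev@B [dev=B exp=B fix=A main=B]
After op 6 (commit): HEAD=dev@C [dev=C exp=B fix=A main=B]
After op 7 (commit): HEAD=dev@D [dev=D exp=B fix=A main=B]
After op 8 (commit): HEAD=dev@E [dev=E exp=B fix=A main=B]
ancestors(dev=E): ['A', 'B', 'C', 'D', 'E']
ancestors(main=B): ['A', 'B']
common: ['A', 'B']

Answer: B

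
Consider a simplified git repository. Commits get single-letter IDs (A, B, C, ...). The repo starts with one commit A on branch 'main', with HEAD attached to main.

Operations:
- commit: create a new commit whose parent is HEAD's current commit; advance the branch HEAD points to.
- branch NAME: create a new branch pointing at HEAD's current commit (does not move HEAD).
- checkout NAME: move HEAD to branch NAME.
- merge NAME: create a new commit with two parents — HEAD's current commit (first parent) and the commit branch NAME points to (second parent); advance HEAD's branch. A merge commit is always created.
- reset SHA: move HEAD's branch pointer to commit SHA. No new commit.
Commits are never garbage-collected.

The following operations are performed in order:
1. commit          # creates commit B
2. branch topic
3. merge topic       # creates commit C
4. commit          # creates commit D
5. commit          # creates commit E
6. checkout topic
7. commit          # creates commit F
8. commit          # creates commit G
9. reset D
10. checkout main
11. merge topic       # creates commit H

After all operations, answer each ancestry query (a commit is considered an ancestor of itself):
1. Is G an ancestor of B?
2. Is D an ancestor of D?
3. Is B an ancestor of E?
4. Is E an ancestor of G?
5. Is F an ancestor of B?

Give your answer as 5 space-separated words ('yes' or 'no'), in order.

Answer: no yes yes no no

Derivation:
After op 1 (commit): HEAD=main@B [main=B]
After op 2 (branch): HEAD=main@B [main=B topic=B]
After op 3 (merge): HEAD=main@C [main=C topic=B]
After op 4 (commit): HEAD=main@D [main=D topic=B]
After op 5 (commit): HEAD=main@E [main=E topic=B]
After op 6 (checkout): HEAD=topic@B [main=E topic=B]
After op 7 (commit): HEAD=topic@F [main=E topic=F]
After op 8 (commit): HEAD=topic@G [main=E topic=G]
After op 9 (reset): HEAD=topic@D [main=E topic=D]
After op 10 (checkout): HEAD=main@E [main=E topic=D]
After op 11 (merge): HEAD=main@H [main=H topic=D]
ancestors(B) = {A,B}; G in? no
ancestors(D) = {A,B,C,D}; D in? yes
ancestors(E) = {A,B,C,D,E}; B in? yes
ancestors(G) = {A,B,F,G}; E in? no
ancestors(B) = {A,B}; F in? no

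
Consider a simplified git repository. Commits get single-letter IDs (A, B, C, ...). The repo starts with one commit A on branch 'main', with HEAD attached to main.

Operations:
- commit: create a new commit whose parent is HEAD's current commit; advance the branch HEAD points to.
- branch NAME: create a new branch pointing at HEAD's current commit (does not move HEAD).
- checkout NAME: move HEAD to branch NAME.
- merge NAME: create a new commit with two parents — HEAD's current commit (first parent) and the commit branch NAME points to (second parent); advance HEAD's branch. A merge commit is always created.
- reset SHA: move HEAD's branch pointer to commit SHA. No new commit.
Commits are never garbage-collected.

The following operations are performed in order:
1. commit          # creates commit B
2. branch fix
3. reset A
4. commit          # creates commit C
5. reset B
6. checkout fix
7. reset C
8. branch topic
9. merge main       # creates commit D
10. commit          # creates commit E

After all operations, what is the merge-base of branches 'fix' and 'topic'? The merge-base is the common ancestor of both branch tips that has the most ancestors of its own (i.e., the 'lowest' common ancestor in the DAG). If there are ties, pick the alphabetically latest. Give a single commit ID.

Answer: C

Derivation:
After op 1 (commit): HEAD=main@B [main=B]
After op 2 (branch): HEAD=main@B [fix=B main=B]
After op 3 (reset): HEAD=main@A [fix=B main=A]
After op 4 (commit): HEAD=main@C [fix=B main=C]
After op 5 (reset): HEAD=main@B [fix=B main=B]
After op 6 (checkout): HEAD=fix@B [fix=B main=B]
After op 7 (reset): HEAD=fix@C [fix=C main=B]
After op 8 (branch): HEAD=fix@C [fix=C main=B topic=C]
After op 9 (merge): HEAD=fix@D [fix=D main=B topic=C]
After op 10 (commit): HEAD=fix@E [fix=E main=B topic=C]
ancestors(fix=E): ['A', 'B', 'C', 'D', 'E']
ancestors(topic=C): ['A', 'C']
common: ['A', 'C']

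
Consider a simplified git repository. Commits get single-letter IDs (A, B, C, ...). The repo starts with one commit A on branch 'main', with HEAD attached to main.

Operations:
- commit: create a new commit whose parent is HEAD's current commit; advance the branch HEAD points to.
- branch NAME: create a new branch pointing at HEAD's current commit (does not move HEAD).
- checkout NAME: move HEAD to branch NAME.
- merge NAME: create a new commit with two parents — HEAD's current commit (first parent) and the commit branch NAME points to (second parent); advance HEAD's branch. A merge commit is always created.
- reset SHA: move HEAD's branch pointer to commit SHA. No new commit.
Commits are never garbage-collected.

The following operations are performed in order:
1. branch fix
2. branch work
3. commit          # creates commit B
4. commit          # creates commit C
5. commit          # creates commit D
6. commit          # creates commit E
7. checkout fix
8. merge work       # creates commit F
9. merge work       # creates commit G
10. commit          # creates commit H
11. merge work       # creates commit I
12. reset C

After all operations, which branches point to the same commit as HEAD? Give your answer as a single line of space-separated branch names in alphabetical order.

After op 1 (branch): HEAD=main@A [fix=A main=A]
After op 2 (branch): HEAD=main@A [fix=A main=A work=A]
After op 3 (commit): HEAD=main@B [fix=A main=B work=A]
After op 4 (commit): HEAD=main@C [fix=A main=C work=A]
After op 5 (commit): HEAD=main@D [fix=A main=D work=A]
After op 6 (commit): HEAD=main@E [fix=A main=E work=A]
After op 7 (checkout): HEAD=fix@A [fix=A main=E work=A]
After op 8 (merge): HEAD=fix@F [fix=F main=E work=A]
After op 9 (merge): HEAD=fix@G [fix=G main=E work=A]
After op 10 (commit): HEAD=fix@H [fix=H main=E work=A]
After op 11 (merge): HEAD=fix@I [fix=I main=E work=A]
After op 12 (reset): HEAD=fix@C [fix=C main=E work=A]

Answer: fix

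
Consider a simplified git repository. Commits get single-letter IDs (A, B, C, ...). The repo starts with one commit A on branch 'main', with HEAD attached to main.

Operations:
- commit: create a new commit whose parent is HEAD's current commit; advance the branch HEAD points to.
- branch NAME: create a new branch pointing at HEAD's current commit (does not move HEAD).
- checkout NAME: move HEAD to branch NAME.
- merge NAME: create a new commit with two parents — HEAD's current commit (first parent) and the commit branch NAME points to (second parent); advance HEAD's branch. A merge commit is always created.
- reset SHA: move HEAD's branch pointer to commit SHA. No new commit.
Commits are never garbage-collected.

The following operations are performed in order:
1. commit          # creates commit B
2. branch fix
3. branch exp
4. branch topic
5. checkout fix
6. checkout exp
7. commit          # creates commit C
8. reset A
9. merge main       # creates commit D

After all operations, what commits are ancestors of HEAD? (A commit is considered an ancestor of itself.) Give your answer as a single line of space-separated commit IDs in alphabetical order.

Answer: A B D

Derivation:
After op 1 (commit): HEAD=main@B [main=B]
After op 2 (branch): HEAD=main@B [fix=B main=B]
After op 3 (branch): HEAD=main@B [exp=B fix=B main=B]
After op 4 (branch): HEAD=main@B [exp=B fix=B main=B topic=B]
After op 5 (checkout): HEAD=fix@B [exp=B fix=B main=B topic=B]
After op 6 (checkout): HEAD=exp@B [exp=B fix=B main=B topic=B]
After op 7 (commit): HEAD=exp@C [exp=C fix=B main=B topic=B]
After op 8 (reset): HEAD=exp@A [exp=A fix=B main=B topic=B]
After op 9 (merge): HEAD=exp@D [exp=D fix=B main=B topic=B]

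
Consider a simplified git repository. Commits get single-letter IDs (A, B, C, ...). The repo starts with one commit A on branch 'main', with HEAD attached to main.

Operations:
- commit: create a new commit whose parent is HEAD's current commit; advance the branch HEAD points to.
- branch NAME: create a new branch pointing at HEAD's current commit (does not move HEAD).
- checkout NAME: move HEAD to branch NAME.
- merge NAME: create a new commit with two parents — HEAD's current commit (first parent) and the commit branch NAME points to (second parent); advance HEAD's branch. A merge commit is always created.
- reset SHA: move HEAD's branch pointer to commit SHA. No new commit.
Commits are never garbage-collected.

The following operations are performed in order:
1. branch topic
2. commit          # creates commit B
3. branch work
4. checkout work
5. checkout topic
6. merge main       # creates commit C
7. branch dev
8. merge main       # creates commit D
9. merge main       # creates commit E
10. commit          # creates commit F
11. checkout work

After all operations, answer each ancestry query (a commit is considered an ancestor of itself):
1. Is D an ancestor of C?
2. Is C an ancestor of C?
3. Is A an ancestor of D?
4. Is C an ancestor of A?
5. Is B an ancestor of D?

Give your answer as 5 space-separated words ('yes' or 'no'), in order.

Answer: no yes yes no yes

Derivation:
After op 1 (branch): HEAD=main@A [main=A topic=A]
After op 2 (commit): HEAD=main@B [main=B topic=A]
After op 3 (branch): HEAD=main@B [main=B topic=A work=B]
After op 4 (checkout): HEAD=work@B [main=B topic=A work=B]
After op 5 (checkout): HEAD=topic@A [main=B topic=A work=B]
After op 6 (merge): HEAD=topic@C [main=B topic=C work=B]
After op 7 (branch): HEAD=topic@C [dev=C main=B topic=C work=B]
After op 8 (merge): HEAD=topic@D [dev=C main=B topic=D work=B]
After op 9 (merge): HEAD=topic@E [dev=C main=B topic=E work=B]
After op 10 (commit): HEAD=topic@F [dev=C main=B topic=F work=B]
After op 11 (checkout): HEAD=work@B [dev=C main=B topic=F work=B]
ancestors(C) = {A,B,C}; D in? no
ancestors(C) = {A,B,C}; C in? yes
ancestors(D) = {A,B,C,D}; A in? yes
ancestors(A) = {A}; C in? no
ancestors(D) = {A,B,C,D}; B in? yes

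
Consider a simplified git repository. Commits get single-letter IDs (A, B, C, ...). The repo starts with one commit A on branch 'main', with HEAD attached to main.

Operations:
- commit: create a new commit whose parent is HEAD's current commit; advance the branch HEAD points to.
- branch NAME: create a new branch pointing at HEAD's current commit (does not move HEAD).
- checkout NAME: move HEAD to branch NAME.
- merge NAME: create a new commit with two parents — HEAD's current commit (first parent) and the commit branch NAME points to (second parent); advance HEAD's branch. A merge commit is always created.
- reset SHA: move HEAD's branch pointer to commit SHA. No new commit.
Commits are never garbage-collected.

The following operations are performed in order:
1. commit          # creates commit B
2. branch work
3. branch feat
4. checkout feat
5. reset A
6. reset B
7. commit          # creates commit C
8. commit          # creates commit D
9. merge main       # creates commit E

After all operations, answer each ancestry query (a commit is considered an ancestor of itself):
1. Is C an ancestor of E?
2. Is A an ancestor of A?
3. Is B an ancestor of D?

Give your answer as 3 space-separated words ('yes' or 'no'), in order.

After op 1 (commit): HEAD=main@B [main=B]
After op 2 (branch): HEAD=main@B [main=B work=B]
After op 3 (branch): HEAD=main@B [feat=B main=B work=B]
After op 4 (checkout): HEAD=feat@B [feat=B main=B work=B]
After op 5 (reset): HEAD=feat@A [feat=A main=B work=B]
After op 6 (reset): HEAD=feat@B [feat=B main=B work=B]
After op 7 (commit): HEAD=feat@C [feat=C main=B work=B]
After op 8 (commit): HEAD=feat@D [feat=D main=B work=B]
After op 9 (merge): HEAD=feat@E [feat=E main=B work=B]
ancestors(E) = {A,B,C,D,E}; C in? yes
ancestors(A) = {A}; A in? yes
ancestors(D) = {A,B,C,D}; B in? yes

Answer: yes yes yes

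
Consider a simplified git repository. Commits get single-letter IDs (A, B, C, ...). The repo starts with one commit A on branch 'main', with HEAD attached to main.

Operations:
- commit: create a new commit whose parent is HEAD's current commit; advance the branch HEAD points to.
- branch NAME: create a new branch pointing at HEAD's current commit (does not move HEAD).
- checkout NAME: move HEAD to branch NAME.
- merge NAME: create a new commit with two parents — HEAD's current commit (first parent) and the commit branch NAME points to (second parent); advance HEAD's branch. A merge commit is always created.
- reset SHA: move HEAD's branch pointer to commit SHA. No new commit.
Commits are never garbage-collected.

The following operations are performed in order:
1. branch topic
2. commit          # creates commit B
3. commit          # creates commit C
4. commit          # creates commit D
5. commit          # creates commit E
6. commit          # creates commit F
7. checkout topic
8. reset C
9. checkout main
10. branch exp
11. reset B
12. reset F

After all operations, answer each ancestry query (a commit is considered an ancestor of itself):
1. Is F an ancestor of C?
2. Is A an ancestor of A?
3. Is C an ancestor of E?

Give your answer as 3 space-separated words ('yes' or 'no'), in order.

After op 1 (branch): HEAD=main@A [main=A topic=A]
After op 2 (commit): HEAD=main@B [main=B topic=A]
After op 3 (commit): HEAD=main@C [main=C topic=A]
After op 4 (commit): HEAD=main@D [main=D topic=A]
After op 5 (commit): HEAD=main@E [main=E topic=A]
After op 6 (commit): HEAD=main@F [main=F topic=A]
After op 7 (checkout): HEAD=topic@A [main=F topic=A]
After op 8 (reset): HEAD=topic@C [main=F topic=C]
After op 9 (checkout): HEAD=main@F [main=F topic=C]
After op 10 (branch): HEAD=main@F [exp=F main=F topic=C]
After op 11 (reset): HEAD=main@B [exp=F main=B topic=C]
After op 12 (reset): HEAD=main@F [exp=F main=F topic=C]
ancestors(C) = {A,B,C}; F in? no
ancestors(A) = {A}; A in? yes
ancestors(E) = {A,B,C,D,E}; C in? yes

Answer: no yes yes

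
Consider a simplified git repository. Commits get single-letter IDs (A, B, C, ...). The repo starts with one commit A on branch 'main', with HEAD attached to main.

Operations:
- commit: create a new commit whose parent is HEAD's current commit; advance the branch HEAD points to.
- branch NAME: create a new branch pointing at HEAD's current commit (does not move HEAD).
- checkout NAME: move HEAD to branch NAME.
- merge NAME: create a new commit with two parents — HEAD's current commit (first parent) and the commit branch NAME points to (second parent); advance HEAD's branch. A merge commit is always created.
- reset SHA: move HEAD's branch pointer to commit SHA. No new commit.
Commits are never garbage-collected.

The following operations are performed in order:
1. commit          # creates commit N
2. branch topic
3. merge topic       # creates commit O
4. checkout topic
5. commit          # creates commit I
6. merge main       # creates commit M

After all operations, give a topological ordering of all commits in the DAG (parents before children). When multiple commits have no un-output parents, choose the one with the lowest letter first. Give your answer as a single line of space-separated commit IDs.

After op 1 (commit): HEAD=main@N [main=N]
After op 2 (branch): HEAD=main@N [main=N topic=N]
After op 3 (merge): HEAD=main@O [main=O topic=N]
After op 4 (checkout): HEAD=topic@N [main=O topic=N]
After op 5 (commit): HEAD=topic@I [main=O topic=I]
After op 6 (merge): HEAD=topic@M [main=O topic=M]
commit A: parents=[]
commit I: parents=['N']
commit M: parents=['I', 'O']
commit N: parents=['A']
commit O: parents=['N', 'N']

Answer: A N I O M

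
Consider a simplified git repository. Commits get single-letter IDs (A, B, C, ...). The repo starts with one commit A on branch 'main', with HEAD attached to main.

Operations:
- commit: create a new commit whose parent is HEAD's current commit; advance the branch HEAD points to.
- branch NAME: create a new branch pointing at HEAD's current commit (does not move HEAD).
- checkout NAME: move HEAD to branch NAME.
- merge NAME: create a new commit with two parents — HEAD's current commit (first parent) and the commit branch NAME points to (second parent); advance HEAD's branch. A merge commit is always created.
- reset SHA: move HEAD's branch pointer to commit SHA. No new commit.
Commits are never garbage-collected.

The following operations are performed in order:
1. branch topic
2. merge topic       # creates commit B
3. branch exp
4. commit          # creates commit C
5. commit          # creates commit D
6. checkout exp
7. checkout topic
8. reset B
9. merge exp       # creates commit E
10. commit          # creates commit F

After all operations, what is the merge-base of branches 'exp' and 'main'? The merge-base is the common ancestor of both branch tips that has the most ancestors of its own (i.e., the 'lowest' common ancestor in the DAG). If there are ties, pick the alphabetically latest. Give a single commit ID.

After op 1 (branch): HEAD=main@A [main=A topic=A]
After op 2 (merge): HEAD=main@B [main=B topic=A]
After op 3 (branch): HEAD=main@B [exp=B main=B topic=A]
After op 4 (commit): HEAD=main@C [exp=B main=C topic=A]
After op 5 (commit): HEAD=main@D [exp=B main=D topic=A]
After op 6 (checkout): HEAD=exp@B [exp=B main=D topic=A]
After op 7 (checkout): HEAD=topic@A [exp=B main=D topic=A]
After op 8 (reset): HEAD=topic@B [exp=B main=D topic=B]
After op 9 (merge): HEAD=topic@E [exp=B main=D topic=E]
After op 10 (commit): HEAD=topic@F [exp=B main=D topic=F]
ancestors(exp=B): ['A', 'B']
ancestors(main=D): ['A', 'B', 'C', 'D']
common: ['A', 'B']

Answer: B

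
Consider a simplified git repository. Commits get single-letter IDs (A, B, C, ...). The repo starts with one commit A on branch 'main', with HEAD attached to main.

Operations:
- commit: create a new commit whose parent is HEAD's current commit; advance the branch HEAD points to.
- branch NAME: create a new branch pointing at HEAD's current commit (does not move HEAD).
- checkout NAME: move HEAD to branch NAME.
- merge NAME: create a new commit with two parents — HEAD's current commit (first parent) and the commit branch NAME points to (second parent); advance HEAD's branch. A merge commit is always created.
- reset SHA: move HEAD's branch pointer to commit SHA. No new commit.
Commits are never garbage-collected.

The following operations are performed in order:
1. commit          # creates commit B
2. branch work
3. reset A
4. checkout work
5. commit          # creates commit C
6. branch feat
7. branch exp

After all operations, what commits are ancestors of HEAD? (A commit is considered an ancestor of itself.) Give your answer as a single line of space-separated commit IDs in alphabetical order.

Answer: A B C

Derivation:
After op 1 (commit): HEAD=main@B [main=B]
After op 2 (branch): HEAD=main@B [main=B work=B]
After op 3 (reset): HEAD=main@A [main=A work=B]
After op 4 (checkout): HEAD=work@B [main=A work=B]
After op 5 (commit): HEAD=work@C [main=A work=C]
After op 6 (branch): HEAD=work@C [feat=C main=A work=C]
After op 7 (branch): HEAD=work@C [exp=C feat=C main=A work=C]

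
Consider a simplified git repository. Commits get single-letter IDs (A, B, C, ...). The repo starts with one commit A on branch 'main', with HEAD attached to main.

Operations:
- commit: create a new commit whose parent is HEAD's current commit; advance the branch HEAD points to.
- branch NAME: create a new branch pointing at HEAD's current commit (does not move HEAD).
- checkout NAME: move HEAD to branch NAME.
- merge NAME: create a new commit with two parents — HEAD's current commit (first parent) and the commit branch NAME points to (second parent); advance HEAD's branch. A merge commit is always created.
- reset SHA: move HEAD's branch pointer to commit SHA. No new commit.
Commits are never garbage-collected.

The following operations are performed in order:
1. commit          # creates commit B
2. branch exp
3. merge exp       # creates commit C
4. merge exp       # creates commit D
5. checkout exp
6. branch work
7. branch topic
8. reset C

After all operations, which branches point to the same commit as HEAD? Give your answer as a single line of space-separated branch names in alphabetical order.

Answer: exp

Derivation:
After op 1 (commit): HEAD=main@B [main=B]
After op 2 (branch): HEAD=main@B [exp=B main=B]
After op 3 (merge): HEAD=main@C [exp=B main=C]
After op 4 (merge): HEAD=main@D [exp=B main=D]
After op 5 (checkout): HEAD=exp@B [exp=B main=D]
After op 6 (branch): HEAD=exp@B [exp=B main=D work=B]
After op 7 (branch): HEAD=exp@B [exp=B main=D topic=B work=B]
After op 8 (reset): HEAD=exp@C [exp=C main=D topic=B work=B]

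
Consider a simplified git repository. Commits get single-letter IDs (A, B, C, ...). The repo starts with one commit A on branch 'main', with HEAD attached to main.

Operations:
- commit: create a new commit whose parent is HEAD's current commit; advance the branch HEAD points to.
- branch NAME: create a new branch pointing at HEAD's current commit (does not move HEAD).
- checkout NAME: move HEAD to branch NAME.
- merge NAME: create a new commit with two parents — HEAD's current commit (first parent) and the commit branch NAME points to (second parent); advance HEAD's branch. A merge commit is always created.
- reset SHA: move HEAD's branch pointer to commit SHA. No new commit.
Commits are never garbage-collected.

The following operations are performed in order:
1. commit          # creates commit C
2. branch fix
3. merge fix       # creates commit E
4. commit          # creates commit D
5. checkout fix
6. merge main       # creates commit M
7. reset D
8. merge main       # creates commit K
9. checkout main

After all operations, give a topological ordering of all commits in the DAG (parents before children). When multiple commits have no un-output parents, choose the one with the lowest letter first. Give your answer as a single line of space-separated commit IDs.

Answer: A C E D K M

Derivation:
After op 1 (commit): HEAD=main@C [main=C]
After op 2 (branch): HEAD=main@C [fix=C main=C]
After op 3 (merge): HEAD=main@E [fix=C main=E]
After op 4 (commit): HEAD=main@D [fix=C main=D]
After op 5 (checkout): HEAD=fix@C [fix=C main=D]
After op 6 (merge): HEAD=fix@M [fix=M main=D]
After op 7 (reset): HEAD=fix@D [fix=D main=D]
After op 8 (merge): HEAD=fix@K [fix=K main=D]
After op 9 (checkout): HEAD=main@D [fix=K main=D]
commit A: parents=[]
commit C: parents=['A']
commit D: parents=['E']
commit E: parents=['C', 'C']
commit K: parents=['D', 'D']
commit M: parents=['C', 'D']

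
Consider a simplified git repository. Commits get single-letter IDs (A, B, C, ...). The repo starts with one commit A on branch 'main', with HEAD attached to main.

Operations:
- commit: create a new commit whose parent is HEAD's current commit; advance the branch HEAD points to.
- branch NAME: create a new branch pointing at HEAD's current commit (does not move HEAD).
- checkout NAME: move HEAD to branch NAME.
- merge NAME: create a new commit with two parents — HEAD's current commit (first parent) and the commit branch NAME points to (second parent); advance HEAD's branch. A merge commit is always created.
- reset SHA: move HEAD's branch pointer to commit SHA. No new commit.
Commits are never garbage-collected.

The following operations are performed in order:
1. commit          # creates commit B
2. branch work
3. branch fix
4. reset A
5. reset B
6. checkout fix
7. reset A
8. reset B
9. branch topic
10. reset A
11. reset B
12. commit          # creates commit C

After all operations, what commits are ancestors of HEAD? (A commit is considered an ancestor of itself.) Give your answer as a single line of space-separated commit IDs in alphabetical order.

After op 1 (commit): HEAD=main@B [main=B]
After op 2 (branch): HEAD=main@B [main=B work=B]
After op 3 (branch): HEAD=main@B [fix=B main=B work=B]
After op 4 (reset): HEAD=main@A [fix=B main=A work=B]
After op 5 (reset): HEAD=main@B [fix=B main=B work=B]
After op 6 (checkout): HEAD=fix@B [fix=B main=B work=B]
After op 7 (reset): HEAD=fix@A [fix=A main=B work=B]
After op 8 (reset): HEAD=fix@B [fix=B main=B work=B]
After op 9 (branch): HEAD=fix@B [fix=B main=B topic=B work=B]
After op 10 (reset): HEAD=fix@A [fix=A main=B topic=B work=B]
After op 11 (reset): HEAD=fix@B [fix=B main=B topic=B work=B]
After op 12 (commit): HEAD=fix@C [fix=C main=B topic=B work=B]

Answer: A B C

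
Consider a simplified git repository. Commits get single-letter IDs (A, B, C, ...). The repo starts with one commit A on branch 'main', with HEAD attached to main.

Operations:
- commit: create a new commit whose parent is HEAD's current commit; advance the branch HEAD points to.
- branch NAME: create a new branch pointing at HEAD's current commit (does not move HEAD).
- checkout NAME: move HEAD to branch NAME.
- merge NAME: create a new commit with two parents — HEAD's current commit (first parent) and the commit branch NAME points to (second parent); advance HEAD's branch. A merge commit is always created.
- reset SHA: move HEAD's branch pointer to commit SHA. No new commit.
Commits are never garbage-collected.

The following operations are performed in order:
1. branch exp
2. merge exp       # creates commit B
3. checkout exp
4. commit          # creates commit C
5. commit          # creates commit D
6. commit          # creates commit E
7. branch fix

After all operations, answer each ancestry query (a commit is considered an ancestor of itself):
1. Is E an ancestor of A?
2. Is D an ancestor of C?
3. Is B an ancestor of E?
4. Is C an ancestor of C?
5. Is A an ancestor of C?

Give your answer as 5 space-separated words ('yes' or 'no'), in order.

After op 1 (branch): HEAD=main@A [exp=A main=A]
After op 2 (merge): HEAD=main@B [exp=A main=B]
After op 3 (checkout): HEAD=exp@A [exp=A main=B]
After op 4 (commit): HEAD=exp@C [exp=C main=B]
After op 5 (commit): HEAD=exp@D [exp=D main=B]
After op 6 (commit): HEAD=exp@E [exp=E main=B]
After op 7 (branch): HEAD=exp@E [exp=E fix=E main=B]
ancestors(A) = {A}; E in? no
ancestors(C) = {A,C}; D in? no
ancestors(E) = {A,C,D,E}; B in? no
ancestors(C) = {A,C}; C in? yes
ancestors(C) = {A,C}; A in? yes

Answer: no no no yes yes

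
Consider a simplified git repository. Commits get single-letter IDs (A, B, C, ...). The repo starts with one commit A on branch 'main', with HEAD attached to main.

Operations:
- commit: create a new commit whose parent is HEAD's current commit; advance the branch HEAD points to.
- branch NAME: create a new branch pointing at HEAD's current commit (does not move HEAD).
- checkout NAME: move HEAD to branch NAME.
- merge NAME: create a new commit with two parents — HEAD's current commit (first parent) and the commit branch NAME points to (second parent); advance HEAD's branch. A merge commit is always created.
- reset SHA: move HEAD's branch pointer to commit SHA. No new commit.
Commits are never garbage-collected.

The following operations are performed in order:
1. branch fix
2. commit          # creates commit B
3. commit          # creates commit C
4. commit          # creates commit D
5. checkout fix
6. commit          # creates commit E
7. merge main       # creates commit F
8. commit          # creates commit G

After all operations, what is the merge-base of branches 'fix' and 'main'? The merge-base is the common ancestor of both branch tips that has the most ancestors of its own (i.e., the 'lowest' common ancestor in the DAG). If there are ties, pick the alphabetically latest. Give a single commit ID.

After op 1 (branch): HEAD=main@A [fix=A main=A]
After op 2 (commit): HEAD=main@B [fix=A main=B]
After op 3 (commit): HEAD=main@C [fix=A main=C]
After op 4 (commit): HEAD=main@D [fix=A main=D]
After op 5 (checkout): HEAD=fix@A [fix=A main=D]
After op 6 (commit): HEAD=fix@E [fix=E main=D]
After op 7 (merge): HEAD=fix@F [fix=F main=D]
After op 8 (commit): HEAD=fix@G [fix=G main=D]
ancestors(fix=G): ['A', 'B', 'C', 'D', 'E', 'F', 'G']
ancestors(main=D): ['A', 'B', 'C', 'D']
common: ['A', 'B', 'C', 'D']

Answer: D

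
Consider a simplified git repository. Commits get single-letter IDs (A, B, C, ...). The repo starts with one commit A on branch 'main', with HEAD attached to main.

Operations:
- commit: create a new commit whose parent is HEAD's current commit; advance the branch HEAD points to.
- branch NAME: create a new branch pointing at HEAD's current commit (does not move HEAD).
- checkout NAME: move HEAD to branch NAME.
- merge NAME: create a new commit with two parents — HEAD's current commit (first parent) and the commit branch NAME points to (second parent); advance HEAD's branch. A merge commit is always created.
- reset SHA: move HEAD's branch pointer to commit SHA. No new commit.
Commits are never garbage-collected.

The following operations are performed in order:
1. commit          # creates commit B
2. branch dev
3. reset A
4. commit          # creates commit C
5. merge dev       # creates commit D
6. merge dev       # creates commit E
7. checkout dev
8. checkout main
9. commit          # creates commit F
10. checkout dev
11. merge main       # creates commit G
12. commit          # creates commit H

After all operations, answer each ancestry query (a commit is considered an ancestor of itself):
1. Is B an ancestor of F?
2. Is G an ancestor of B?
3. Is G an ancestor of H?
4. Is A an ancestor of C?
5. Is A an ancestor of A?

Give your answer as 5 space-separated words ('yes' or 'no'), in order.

After op 1 (commit): HEAD=main@B [main=B]
After op 2 (branch): HEAD=main@B [dev=B main=B]
After op 3 (reset): HEAD=main@A [dev=B main=A]
After op 4 (commit): HEAD=main@C [dev=B main=C]
After op 5 (merge): HEAD=main@D [dev=B main=D]
After op 6 (merge): HEAD=main@E [dev=B main=E]
After op 7 (checkout): HEAD=dev@B [dev=B main=E]
After op 8 (checkout): HEAD=main@E [dev=B main=E]
After op 9 (commit): HEAD=main@F [dev=B main=F]
After op 10 (checkout): HEAD=dev@B [dev=B main=F]
After op 11 (merge): HEAD=dev@G [dev=G main=F]
After op 12 (commit): HEAD=dev@H [dev=H main=F]
ancestors(F) = {A,B,C,D,E,F}; B in? yes
ancestors(B) = {A,B}; G in? no
ancestors(H) = {A,B,C,D,E,F,G,H}; G in? yes
ancestors(C) = {A,C}; A in? yes
ancestors(A) = {A}; A in? yes

Answer: yes no yes yes yes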